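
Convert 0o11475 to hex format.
Convert 0o11475 (octal) → 1×4096 + 1×512 + 4×64 + 7×8 + 5 = 4925 (decimal)
Convert 4925 (decimal) → 4925 = 1×4096 + 3×256 + 3×16 + 13 → 0x133D (hexadecimal)
0x133D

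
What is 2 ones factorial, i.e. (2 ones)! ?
Convert 2 ones (place-value notation) → 2 (decimal)
Compute 2! = 2
2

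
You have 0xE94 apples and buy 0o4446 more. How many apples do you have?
Convert 0xE94 (hexadecimal) → 14×256 + 9×16 + 4 = 3732 (decimal)
Convert 0o4446 (octal) → 4×512 + 4×64 + 4×8 + 6 = 2342 (decimal)
Compute 3732 + 2342 = 6074
6074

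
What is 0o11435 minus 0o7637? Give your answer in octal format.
Convert 0o11435 (octal) → 1×4096 + 1×512 + 4×64 + 3×8 + 5 = 4893 (decimal)
Convert 0o7637 (octal) → 7×512 + 6×64 + 3×8 + 7 = 3999 (decimal)
Compute 4893 - 3999 = 894
Convert 894 (decimal) → 894 = 1×512 + 5×64 + 7×8 + 6 → 0o1576 (octal)
0o1576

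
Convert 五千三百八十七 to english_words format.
Convert 五千三百八十七 (Chinese numeral) → 5×1000 + 3×100 + 8×10 + 7 = 5387 (decimal)
Convert 5387 (decimal) → 5387 = 5×1000 + 3×100 + 87 → five thousand three hundred eighty-seven (English words)
five thousand three hundred eighty-seven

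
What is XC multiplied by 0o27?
Convert XC (Roman numeral) → 90 (decimal)
Convert 0o27 (octal) → 2×8 + 7 = 23 (decimal)
Compute 90 × 23 = 2070
2070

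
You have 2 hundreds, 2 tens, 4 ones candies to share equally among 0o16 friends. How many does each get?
Convert 2 hundreds, 2 tens, 4 ones (place-value notation) → 2×100 + 2×10 + 4 = 224 (decimal)
Convert 0o16 (octal) → 1×8 + 6 = 14 (decimal)
Compute 224 ÷ 14 = 16
16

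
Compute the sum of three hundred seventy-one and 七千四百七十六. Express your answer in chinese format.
Convert three hundred seventy-one (English words) → 3×100 + 71 = 371 (decimal)
Convert 七千四百七十六 (Chinese numeral) → 7×1000 + 4×100 + 7×10 + 6 = 7476 (decimal)
Compute 371 + 7476 = 7847
Convert 7847 (decimal) → 7847 = 7×1000 + 8×100 + 4×10 + 7 → 七千八百四十七 (Chinese numeral)
七千八百四十七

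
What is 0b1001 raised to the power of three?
Convert 0b1001 (binary) → 8 + 1 = 9 (decimal)
Convert three (English words) → 3 (decimal)
Compute 9 ^ 3 = 729
729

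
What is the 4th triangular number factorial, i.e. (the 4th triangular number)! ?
Convert the 4th triangular number (triangular index) → 4×5/2 = 10 (decimal)
Compute 10! = 3628800
3628800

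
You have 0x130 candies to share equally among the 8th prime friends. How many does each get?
Convert 0x130 (hexadecimal) → 1×256 + 3×16 = 304 (decimal)
Convert the 8th prime (prime index) → 19 (decimal)
Compute 304 ÷ 19 = 16
16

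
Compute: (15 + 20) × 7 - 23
Parentheses first: 15 + 20 = 35
Multiply: 35 × 7 = 245
Subtract: 245 - 23 = 222
222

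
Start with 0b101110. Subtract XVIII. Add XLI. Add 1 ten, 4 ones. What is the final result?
Convert 0b101110 (binary) → 32 + 8 + 4 + 2 = 46 (decimal)
Start: 46
Convert XVIII (Roman numeral) → 10 + 5 + 1 + 1 + 1 = 18 (decimal)
46 - 18 = 28
Convert XLI (Roman numeral) → 40 + 1 = 41 (decimal)
28 + 41 = 69
Convert 1 ten, 4 ones (place-value notation) → 1×10 + 4 = 14 (decimal)
69 + 14 = 83
83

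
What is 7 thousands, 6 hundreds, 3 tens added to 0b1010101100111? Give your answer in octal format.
Convert 7 thousands, 6 hundreds, 3 tens (place-value notation) → 7×1000 + 6×100 + 3×10 = 7630 (decimal)
Convert 0b1010101100111 (binary) → 4096 + 1024 + 256 + 64 + 32 + 4 + 2 + 1 = 5479 (decimal)
Compute 7630 + 5479 = 13109
Convert 13109 (decimal) → 13109 = 3×4096 + 1×512 + 4×64 + 6×8 + 5 → 0o31465 (octal)
0o31465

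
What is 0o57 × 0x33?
Convert 0o57 (octal) → 5×8 + 7 = 47 (decimal)
Convert 0x33 (hexadecimal) → 3×16 + 3 = 51 (decimal)
Compute 47 × 51 = 2397
2397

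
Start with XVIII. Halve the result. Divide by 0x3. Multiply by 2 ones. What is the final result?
Convert XVIII (Roman numeral) → 10 + 5 + 1 + 1 + 1 = 18 (decimal)
Start: 18
18 ÷ 2 = 9
Convert 0x3 (hexadecimal) → 3 (decimal)
9 ÷ 3 = 3
Convert 2 ones (place-value notation) → 2 (decimal)
3 × 2 = 6
6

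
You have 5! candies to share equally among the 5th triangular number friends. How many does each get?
Convert 5! (factorial) → 120 (decimal)
Convert the 5th triangular number (triangular index) → 5×6/2 = 15 (decimal)
Compute 120 ÷ 15 = 8
8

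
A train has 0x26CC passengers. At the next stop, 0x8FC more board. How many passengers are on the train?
Convert 0x26CC (hexadecimal) → 2×4096 + 6×256 + 12×16 + 12 = 9932 (decimal)
Convert 0x8FC (hexadecimal) → 8×256 + 15×16 + 12 = 2300 (decimal)
Compute 9932 + 2300 = 12232
12232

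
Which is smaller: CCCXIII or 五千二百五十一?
Convert CCCXIII (Roman numeral) → 100 + 100 + 100 + 10 + 1 + 1 + 1 = 313 (decimal)
Convert 五千二百五十一 (Chinese numeral) → 5×1000 + 2×100 + 5×10 + 1 = 5251 (decimal)
Compare 313 vs 5251: smaller = 313
313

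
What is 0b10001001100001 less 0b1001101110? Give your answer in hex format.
Convert 0b10001001100001 (binary) → 8192 + 512 + 64 + 32 + 1 = 8801 (decimal)
Convert 0b1001101110 (binary) → 512 + 64 + 32 + 8 + 4 + 2 = 622 (decimal)
Compute 8801 - 622 = 8179
Convert 8179 (decimal) → 8179 = 1×4096 + 15×256 + 15×16 + 3 → 0x1FF3 (hexadecimal)
0x1FF3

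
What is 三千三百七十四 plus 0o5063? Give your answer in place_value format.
Convert 三千三百七十四 (Chinese numeral) → 3×1000 + 3×100 + 7×10 + 4 = 3374 (decimal)
Convert 0o5063 (octal) → 5×512 + 6×8 + 3 = 2611 (decimal)
Compute 3374 + 2611 = 5985
Convert 5985 (decimal) → 5985 = 5×1000 + 9×100 + 8×10 + 5 → 5 thousands, 9 hundreds, 8 tens, 5 ones (place-value notation)
5 thousands, 9 hundreds, 8 tens, 5 ones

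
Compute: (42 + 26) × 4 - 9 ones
Convert 9 ones (place-value notation) → 9 (decimal)
Expression in decimal: (42 + 26) × 4 - 9
Parentheses first: 42 + 26 = 68
Multiply: 68 × 4 = 272
Subtract: 272 - 9 = 263
263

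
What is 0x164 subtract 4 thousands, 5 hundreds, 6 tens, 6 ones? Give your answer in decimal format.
Convert 0x164 (hexadecimal) → 1×256 + 6×16 + 4 = 356 (decimal)
Convert 4 thousands, 5 hundreds, 6 tens, 6 ones (place-value notation) → 4×1000 + 5×100 + 6×10 + 6 = 4566 (decimal)
Compute 356 - 4566 = -4210
-4210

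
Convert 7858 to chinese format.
Convert 7858 (decimal) → 7858 = 7×1000 + 8×100 + 5×10 + 8 → 七千八百五十八 (Chinese numeral)
七千八百五十八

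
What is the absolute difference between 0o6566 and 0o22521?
Convert 0o6566 (octal) → 6×512 + 5×64 + 6×8 + 6 = 3446 (decimal)
Convert 0o22521 (octal) → 2×4096 + 2×512 + 5×64 + 2×8 + 1 = 9553 (decimal)
Compute |3446 - 9553| = 6107
6107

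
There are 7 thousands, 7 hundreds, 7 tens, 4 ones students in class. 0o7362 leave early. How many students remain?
Convert 7 thousands, 7 hundreds, 7 tens, 4 ones (place-value notation) → 7×1000 + 7×100 + 7×10 + 4 = 7774 (decimal)
Convert 0o7362 (octal) → 7×512 + 3×64 + 6×8 + 2 = 3826 (decimal)
Compute 7774 - 3826 = 3948
3948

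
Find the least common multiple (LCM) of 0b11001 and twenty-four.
Convert 0b11001 (binary) → 16 + 8 + 1 = 25 (decimal)
Convert twenty-four (English words) → 24 (decimal)
Compute lcm(25, 24) = 600
600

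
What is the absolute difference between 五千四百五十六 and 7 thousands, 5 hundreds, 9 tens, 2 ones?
Convert 五千四百五十六 (Chinese numeral) → 5×1000 + 4×100 + 5×10 + 6 = 5456 (decimal)
Convert 7 thousands, 5 hundreds, 9 tens, 2 ones (place-value notation) → 7×1000 + 5×100 + 9×10 + 2 = 7592 (decimal)
Compute |5456 - 7592| = 2136
2136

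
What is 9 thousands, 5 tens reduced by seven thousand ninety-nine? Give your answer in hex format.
Convert 9 thousands, 5 tens (place-value notation) → 9×1000 + 5×10 = 9050 (decimal)
Convert seven thousand ninety-nine (English words) → 7×1000 + 99 = 7099 (decimal)
Compute 9050 - 7099 = 1951
Convert 1951 (decimal) → 1951 = 7×256 + 9×16 + 15 → 0x79F (hexadecimal)
0x79F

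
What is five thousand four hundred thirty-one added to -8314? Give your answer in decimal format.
Convert five thousand four hundred thirty-one (English words) → 5×1000 + 4×100 + 31 = 5431 (decimal)
Compute 5431 + -8314 = -2883
-2883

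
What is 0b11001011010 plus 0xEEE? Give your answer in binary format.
Convert 0b11001011010 (binary) → 1024 + 512 + 64 + 16 + 8 + 2 = 1626 (decimal)
Convert 0xEEE (hexadecimal) → 14×256 + 14×16 + 14 = 3822 (decimal)
Compute 1626 + 3822 = 5448
Convert 5448 (decimal) → 5448 = 4096 + 1024 + 256 + 64 + 8 → 0b1010101001000 (binary)
0b1010101001000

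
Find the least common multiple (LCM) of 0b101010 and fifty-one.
Convert 0b101010 (binary) → 32 + 8 + 2 = 42 (decimal)
Convert fifty-one (English words) → 51 (decimal)
Compute lcm(42, 51) = 714
714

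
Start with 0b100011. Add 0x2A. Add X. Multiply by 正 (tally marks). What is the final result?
Convert 0b100011 (binary) → 32 + 2 + 1 = 35 (decimal)
Start: 35
Convert 0x2A (hexadecimal) → 2×16 + 10 = 42 (decimal)
35 + 42 = 77
Convert X (Roman numeral) → 10 (decimal)
77 + 10 = 87
Convert 正 (tally marks) → 5 (decimal)
87 × 5 = 435
435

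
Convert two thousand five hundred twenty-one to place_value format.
Convert two thousand five hundred twenty-one (English words) → 2×1000 + 5×100 + 21 = 2521 (decimal)
Convert 2521 (decimal) → 2521 = 2×1000 + 5×100 + 2×10 + 1 → 2 thousands, 5 hundreds, 2 tens, 1 one (place-value notation)
2 thousands, 5 hundreds, 2 tens, 1 one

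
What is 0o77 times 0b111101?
Convert 0o77 (octal) → 7×8 + 7 = 63 (decimal)
Convert 0b111101 (binary) → 32 + 16 + 8 + 4 + 1 = 61 (decimal)
Compute 63 × 61 = 3843
3843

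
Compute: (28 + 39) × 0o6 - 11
Convert 0o6 (octal) → 6 (decimal)
Expression in decimal: (28 + 39) × 6 - 11
Parentheses first: 28 + 39 = 67
Multiply: 67 × 6 = 402
Subtract: 402 - 11 = 391
391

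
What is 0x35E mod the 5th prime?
Convert 0x35E (hexadecimal) → 3×256 + 5×16 + 14 = 862 (decimal)
Convert the 5th prime (prime index) → 11 (decimal)
Compute 862 mod 11 = 4
4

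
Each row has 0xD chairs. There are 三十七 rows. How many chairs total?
Convert 0xD (hexadecimal) → 13 (decimal)
Convert 三十七 (Chinese numeral) → 3×10 + 7 = 37 (decimal)
Compute 13 × 37 = 481
481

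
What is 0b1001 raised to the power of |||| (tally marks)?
Convert 0b1001 (binary) → 8 + 1 = 9 (decimal)
Convert |||| (tally marks) → 4 (decimal)
Compute 9 ^ 4 = 6561
6561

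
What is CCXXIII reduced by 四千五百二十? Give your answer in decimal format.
Convert CCXXIII (Roman numeral) → 100 + 100 + 10 + 10 + 1 + 1 + 1 = 223 (decimal)
Convert 四千五百二十 (Chinese numeral) → 4×1000 + 5×100 + 2×10 = 4520 (decimal)
Compute 223 - 4520 = -4297
-4297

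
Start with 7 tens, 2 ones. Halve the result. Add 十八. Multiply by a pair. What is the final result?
Convert 7 tens, 2 ones (place-value notation) → 7×10 + 2 = 72 (decimal)
Start: 72
72 ÷ 2 = 36
Convert 十八 (Chinese numeral) → 1×10 + 8 = 18 (decimal)
36 + 18 = 54
Convert a pair (colloquial) → 2 (decimal)
54 × 2 = 108
108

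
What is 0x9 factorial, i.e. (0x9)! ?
Convert 0x9 (hexadecimal) → 9 (decimal)
Compute 9! = 362880
362880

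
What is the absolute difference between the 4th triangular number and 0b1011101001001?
Convert the 4th triangular number (triangular index) → 4×5/2 = 10 (decimal)
Convert 0b1011101001001 (binary) → 4096 + 1024 + 512 + 256 + 64 + 8 + 1 = 5961 (decimal)
Compute |10 - 5961| = 5951
5951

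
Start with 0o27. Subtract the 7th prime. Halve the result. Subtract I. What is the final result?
Convert 0o27 (octal) → 2×8 + 7 = 23 (decimal)
Start: 23
Convert the 7th prime (prime index) → 17 (decimal)
23 - 17 = 6
6 ÷ 2 = 3
Convert I (Roman numeral) → 1 (decimal)
3 - 1 = 2
2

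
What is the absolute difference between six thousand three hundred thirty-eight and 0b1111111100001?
Convert six thousand three hundred thirty-eight (English words) → 6×1000 + 3×100 + 38 = 6338 (decimal)
Convert 0b1111111100001 (binary) → 4096 + 2048 + 1024 + 512 + 256 + 128 + 64 + 32 + 1 = 8161 (decimal)
Compute |6338 - 8161| = 1823
1823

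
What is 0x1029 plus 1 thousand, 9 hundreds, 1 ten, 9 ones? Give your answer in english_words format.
Convert 0x1029 (hexadecimal) → 1×4096 + 2×16 + 9 = 4137 (decimal)
Convert 1 thousand, 9 hundreds, 1 ten, 9 ones (place-value notation) → 1×1000 + 9×100 + 1×10 + 9 = 1919 (decimal)
Compute 4137 + 1919 = 6056
Convert 6056 (decimal) → 6056 = 6×1000 + 56 → six thousand fifty-six (English words)
six thousand fifty-six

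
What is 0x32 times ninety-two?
Convert 0x32 (hexadecimal) → 3×16 + 2 = 50 (decimal)
Convert ninety-two (English words) → 92 (decimal)
Compute 50 × 92 = 4600
4600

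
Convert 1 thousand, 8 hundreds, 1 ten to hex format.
Convert 1 thousand, 8 hundreds, 1 ten (place-value notation) → 1×1000 + 8×100 + 1×10 = 1810 (decimal)
Convert 1810 (decimal) → 1810 = 7×256 + 1×16 + 2 → 0x712 (hexadecimal)
0x712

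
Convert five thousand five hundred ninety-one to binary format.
Convert five thousand five hundred ninety-one (English words) → 5×1000 + 5×100 + 91 = 5591 (decimal)
Convert 5591 (decimal) → 5591 = 4096 + 1024 + 256 + 128 + 64 + 16 + 4 + 2 + 1 → 0b1010111010111 (binary)
0b1010111010111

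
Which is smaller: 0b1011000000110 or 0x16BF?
Convert 0b1011000000110 (binary) → 4096 + 1024 + 512 + 4 + 2 = 5638 (decimal)
Convert 0x16BF (hexadecimal) → 1×4096 + 6×256 + 11×16 + 15 = 5823 (decimal)
Compare 5638 vs 5823: smaller = 5638
5638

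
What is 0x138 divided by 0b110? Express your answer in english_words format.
Convert 0x138 (hexadecimal) → 1×256 + 3×16 + 8 = 312 (decimal)
Convert 0b110 (binary) → 4 + 2 = 6 (decimal)
Compute 312 ÷ 6 = 52
Convert 52 (decimal) → fifty-two (English words)
fifty-two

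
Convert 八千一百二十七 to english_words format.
Convert 八千一百二十七 (Chinese numeral) → 8×1000 + 1×100 + 2×10 + 7 = 8127 (decimal)
Convert 8127 (decimal) → 8127 = 8×1000 + 1×100 + 27 → eight thousand one hundred twenty-seven (English words)
eight thousand one hundred twenty-seven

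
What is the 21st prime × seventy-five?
Convert the 21st prime (prime index) → 73 (decimal)
Convert seventy-five (English words) → 75 (decimal)
Compute 73 × 75 = 5475
5475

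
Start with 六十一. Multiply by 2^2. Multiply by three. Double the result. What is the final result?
Convert 六十一 (Chinese numeral) → 6×10 + 1 = 61 (decimal)
Start: 61
Convert 2^2 (power) → 4 (decimal)
61 × 4 = 244
Convert three (English words) → 3 (decimal)
244 × 3 = 732
732 × 2 = 1464
1464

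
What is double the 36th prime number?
The 36th prime number = 151
Compute 151 × 2 = 302
302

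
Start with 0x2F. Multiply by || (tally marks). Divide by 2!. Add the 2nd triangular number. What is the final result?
Convert 0x2F (hexadecimal) → 2×16 + 15 = 47 (decimal)
Start: 47
Convert || (tally marks) → 2 (decimal)
47 × 2 = 94
Convert 2! (factorial) → 2 (decimal)
94 ÷ 2 = 47
Convert the 2nd triangular number (triangular index) → 2×3/2 = 3 (decimal)
47 + 3 = 50
50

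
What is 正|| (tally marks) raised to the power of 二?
Convert 正|| (tally marks) → 5 + 2 = 7 (decimal)
Convert 二 (Chinese numeral) → 2 (decimal)
Compute 7 ^ 2 = 49
49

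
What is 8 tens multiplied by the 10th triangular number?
Convert 8 tens (place-value notation) → 8×10 = 80 (decimal)
Convert the 10th triangular number (triangular index) → 10×11/2 = 55 (decimal)
Compute 80 × 55 = 4400
4400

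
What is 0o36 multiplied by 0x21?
Convert 0o36 (octal) → 3×8 + 6 = 30 (decimal)
Convert 0x21 (hexadecimal) → 2×16 + 1 = 33 (decimal)
Compute 30 × 33 = 990
990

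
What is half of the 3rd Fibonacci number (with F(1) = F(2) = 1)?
The 3rd Fibonacci number (with F(1) = F(2) = 1): 1, 1, 2 → 2
Compute 2 ÷ 2 = 1
1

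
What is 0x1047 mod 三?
Convert 0x1047 (hexadecimal) → 1×4096 + 4×16 + 7 = 4167 (decimal)
Convert 三 (Chinese numeral) → 3 (decimal)
Compute 4167 mod 3 = 0
0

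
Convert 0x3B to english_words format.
Convert 0x3B (hexadecimal) → 3×16 + 11 = 59 (decimal)
Convert 59 (decimal) → fifty-nine (English words)
fifty-nine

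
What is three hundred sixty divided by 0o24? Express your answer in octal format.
Convert three hundred sixty (English words) → 3×100 + 60 = 360 (decimal)
Convert 0o24 (octal) → 2×8 + 4 = 20 (decimal)
Compute 360 ÷ 20 = 18
Convert 18 (decimal) → 18 = 2×8 + 2 → 0o22 (octal)
0o22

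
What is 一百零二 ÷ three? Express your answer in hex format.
Convert 一百零二 (Chinese numeral) → 1×100 + 2 = 102 (decimal)
Convert three (English words) → 3 (decimal)
Compute 102 ÷ 3 = 34
Convert 34 (decimal) → 34 = 2×16 + 2 → 0x22 (hexadecimal)
0x22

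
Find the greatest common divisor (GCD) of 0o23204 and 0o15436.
Convert 0o23204 (octal) → 2×4096 + 3×512 + 2×64 + 4 = 9860 (decimal)
Convert 0o15436 (octal) → 1×4096 + 5×512 + 4×64 + 3×8 + 6 = 6942 (decimal)
Compute gcd(9860, 6942) = 2
2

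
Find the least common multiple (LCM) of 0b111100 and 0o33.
Convert 0b111100 (binary) → 32 + 16 + 8 + 4 = 60 (decimal)
Convert 0o33 (octal) → 3×8 + 3 = 27 (decimal)
Compute lcm(60, 27) = 540
540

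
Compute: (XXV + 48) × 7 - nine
Convert XXV (Roman numeral) → 10 + 10 + 5 = 25 (decimal)
Convert nine (English words) → 9 (decimal)
Expression in decimal: (25 + 48) × 7 - 9
Parentheses first: 25 + 48 = 73
Multiply: 73 × 7 = 511
Subtract: 511 - 9 = 502
502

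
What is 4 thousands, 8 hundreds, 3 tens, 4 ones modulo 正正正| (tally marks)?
Convert 4 thousands, 8 hundreds, 3 tens, 4 ones (place-value notation) → 4×1000 + 8×100 + 3×10 + 4 = 4834 (decimal)
Convert 正正正| (tally marks) → 5 + 5 + 5 + 1 = 16 (decimal)
Compute 4834 mod 16 = 2
2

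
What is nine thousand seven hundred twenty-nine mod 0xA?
Convert nine thousand seven hundred twenty-nine (English words) → 9×1000 + 7×100 + 29 = 9729 (decimal)
Convert 0xA (hexadecimal) → 10 (decimal)
Compute 9729 mod 10 = 9
9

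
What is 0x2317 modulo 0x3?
Convert 0x2317 (hexadecimal) → 2×4096 + 3×256 + 1×16 + 7 = 8983 (decimal)
Convert 0x3 (hexadecimal) → 3 (decimal)
Compute 8983 mod 3 = 1
1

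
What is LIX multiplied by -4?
Convert LIX (Roman numeral) → 50 + 9 = 59 (decimal)
Compute 59 × -4 = -236
-236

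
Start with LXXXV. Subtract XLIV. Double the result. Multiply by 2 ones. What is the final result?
Convert LXXXV (Roman numeral) → 50 + 10 + 10 + 10 + 5 = 85 (decimal)
Start: 85
Convert XLIV (Roman numeral) → 40 + 4 = 44 (decimal)
85 - 44 = 41
41 × 2 = 82
Convert 2 ones (place-value notation) → 2 (decimal)
82 × 2 = 164
164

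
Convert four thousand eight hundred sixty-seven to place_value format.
Convert four thousand eight hundred sixty-seven (English words) → 4×1000 + 8×100 + 67 = 4867 (decimal)
Convert 4867 (decimal) → 4867 = 4×1000 + 8×100 + 6×10 + 7 → 4 thousands, 8 hundreds, 6 tens, 7 ones (place-value notation)
4 thousands, 8 hundreds, 6 tens, 7 ones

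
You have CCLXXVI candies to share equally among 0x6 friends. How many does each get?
Convert CCLXXVI (Roman numeral) → 100 + 100 + 50 + 10 + 10 + 5 + 1 = 276 (decimal)
Convert 0x6 (hexadecimal) → 6 (decimal)
Compute 276 ÷ 6 = 46
46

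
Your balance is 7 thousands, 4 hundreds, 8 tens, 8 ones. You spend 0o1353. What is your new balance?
Convert 7 thousands, 4 hundreds, 8 tens, 8 ones (place-value notation) → 7×1000 + 4×100 + 8×10 + 8 = 7488 (decimal)
Convert 0o1353 (octal) → 1×512 + 3×64 + 5×8 + 3 = 747 (decimal)
Compute 7488 - 747 = 6741
6741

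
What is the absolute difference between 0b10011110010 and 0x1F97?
Convert 0b10011110010 (binary) → 1024 + 128 + 64 + 32 + 16 + 2 = 1266 (decimal)
Convert 0x1F97 (hexadecimal) → 1×4096 + 15×256 + 9×16 + 7 = 8087 (decimal)
Compute |1266 - 8087| = 6821
6821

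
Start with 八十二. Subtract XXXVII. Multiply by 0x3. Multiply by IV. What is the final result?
Convert 八十二 (Chinese numeral) → 8×10 + 2 = 82 (decimal)
Start: 82
Convert XXXVII (Roman numeral) → 10 + 10 + 10 + 5 + 1 + 1 = 37 (decimal)
82 - 37 = 45
Convert 0x3 (hexadecimal) → 3 (decimal)
45 × 3 = 135
Convert IV (Roman numeral) → 4 (decimal)
135 × 4 = 540
540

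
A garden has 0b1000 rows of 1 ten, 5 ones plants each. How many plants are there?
Convert 1 ten, 5 ones (place-value notation) → 1×10 + 5 = 15 (decimal)
Convert 0b1000 (binary) → 8 (decimal)
Compute 15 × 8 = 120
120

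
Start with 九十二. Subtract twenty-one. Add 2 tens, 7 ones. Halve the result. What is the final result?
Convert 九十二 (Chinese numeral) → 9×10 + 2 = 92 (decimal)
Start: 92
Convert twenty-one (English words) → 21 (decimal)
92 - 21 = 71
Convert 2 tens, 7 ones (place-value notation) → 2×10 + 7 = 27 (decimal)
71 + 27 = 98
98 ÷ 2 = 49
49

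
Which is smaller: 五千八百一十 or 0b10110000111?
Convert 五千八百一十 (Chinese numeral) → 5×1000 + 8×100 + 1×10 = 5810 (decimal)
Convert 0b10110000111 (binary) → 1024 + 256 + 128 + 4 + 2 + 1 = 1415 (decimal)
Compare 5810 vs 1415: smaller = 1415
1415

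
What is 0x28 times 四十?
Convert 0x28 (hexadecimal) → 2×16 + 8 = 40 (decimal)
Convert 四十 (Chinese numeral) → 4×10 = 40 (decimal)
Compute 40 × 40 = 1600
1600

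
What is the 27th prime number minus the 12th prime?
The 27th prime number = 103
Convert the 12th prime (prime index) → 37 (decimal)
Compute 103 - 37 = 66
66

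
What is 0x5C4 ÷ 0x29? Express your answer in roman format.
Convert 0x5C4 (hexadecimal) → 5×256 + 12×16 + 4 = 1476 (decimal)
Convert 0x29 (hexadecimal) → 2×16 + 9 = 41 (decimal)
Compute 1476 ÷ 41 = 36
Convert 36 (decimal) → 36 = 10 + 10 + 10 + 5 + 1 → XXXVI (Roman numeral)
XXXVI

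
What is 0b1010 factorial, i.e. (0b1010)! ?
Convert 0b1010 (binary) → 8 + 2 = 10 (decimal)
Compute 10! = 3628800
3628800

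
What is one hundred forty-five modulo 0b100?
Convert one hundred forty-five (English words) → 1×100 + 45 = 145 (decimal)
Convert 0b100 (binary) → 4 (decimal)
Compute 145 mod 4 = 1
1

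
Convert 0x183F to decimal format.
Convert 0x183F (hexadecimal) → 1×4096 + 8×256 + 3×16 + 15 = 6207 (decimal)
6207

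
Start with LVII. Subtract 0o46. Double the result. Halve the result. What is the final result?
Convert LVII (Roman numeral) → 50 + 5 + 1 + 1 = 57 (decimal)
Start: 57
Convert 0o46 (octal) → 4×8 + 6 = 38 (decimal)
57 - 38 = 19
19 × 2 = 38
38 ÷ 2 = 19
19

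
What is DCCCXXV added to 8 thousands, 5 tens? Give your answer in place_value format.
Convert DCCCXXV (Roman numeral) → 500 + 100 + 100 + 100 + 10 + 10 + 5 = 825 (decimal)
Convert 8 thousands, 5 tens (place-value notation) → 8×1000 + 5×10 = 8050 (decimal)
Compute 825 + 8050 = 8875
Convert 8875 (decimal) → 8875 = 8×1000 + 8×100 + 7×10 + 5 → 8 thousands, 8 hundreds, 7 tens, 5 ones (place-value notation)
8 thousands, 8 hundreds, 7 tens, 5 ones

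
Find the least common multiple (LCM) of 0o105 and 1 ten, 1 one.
Convert 0o105 (octal) → 1×64 + 5 = 69 (decimal)
Convert 1 ten, 1 one (place-value notation) → 1×10 + 1 = 11 (decimal)
Compute lcm(69, 11) = 759
759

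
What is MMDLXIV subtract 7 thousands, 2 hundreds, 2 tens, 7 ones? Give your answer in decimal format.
Convert MMDLXIV (Roman numeral) → 1000 + 1000 + 500 + 50 + 10 + 4 = 2564 (decimal)
Convert 7 thousands, 2 hundreds, 2 tens, 7 ones (place-value notation) → 7×1000 + 2×100 + 2×10 + 7 = 7227 (decimal)
Compute 2564 - 7227 = -4663
-4663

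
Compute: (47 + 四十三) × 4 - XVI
Convert 四十三 (Chinese numeral) → 4×10 + 3 = 43 (decimal)
Convert XVI (Roman numeral) → 10 + 5 + 1 = 16 (decimal)
Expression in decimal: (47 + 43) × 4 - 16
Parentheses first: 47 + 43 = 90
Multiply: 90 × 4 = 360
Subtract: 360 - 16 = 344
344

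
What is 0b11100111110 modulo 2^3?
Convert 0b11100111110 (binary) → 1024 + 512 + 256 + 32 + 16 + 8 + 4 + 2 = 1854 (decimal)
Convert 2^3 (power) → 8 (decimal)
Compute 1854 mod 8 = 6
6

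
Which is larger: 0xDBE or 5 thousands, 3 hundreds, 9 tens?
Convert 0xDBE (hexadecimal) → 13×256 + 11×16 + 14 = 3518 (decimal)
Convert 5 thousands, 3 hundreds, 9 tens (place-value notation) → 5×1000 + 3×100 + 9×10 = 5390 (decimal)
Compare 3518 vs 5390: larger = 5390
5390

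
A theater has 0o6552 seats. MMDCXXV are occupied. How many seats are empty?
Convert 0o6552 (octal) → 6×512 + 5×64 + 5×8 + 2 = 3434 (decimal)
Convert MMDCXXV (Roman numeral) → 1000 + 1000 + 500 + 100 + 10 + 10 + 5 = 2625 (decimal)
Compute 3434 - 2625 = 809
809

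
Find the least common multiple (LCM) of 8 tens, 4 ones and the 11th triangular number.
Convert 8 tens, 4 ones (place-value notation) → 8×10 + 4 = 84 (decimal)
Convert the 11th triangular number (triangular index) → 11×12/2 = 66 (decimal)
Compute lcm(84, 66) = 924
924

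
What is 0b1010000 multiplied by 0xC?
Convert 0b1010000 (binary) → 64 + 16 = 80 (decimal)
Convert 0xC (hexadecimal) → 12 (decimal)
Compute 80 × 12 = 960
960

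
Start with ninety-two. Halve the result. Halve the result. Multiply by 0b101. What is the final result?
Convert ninety-two (English words) → 92 (decimal)
Start: 92
92 ÷ 2 = 46
46 ÷ 2 = 23
Convert 0b101 (binary) → 4 + 1 = 5 (decimal)
23 × 5 = 115
115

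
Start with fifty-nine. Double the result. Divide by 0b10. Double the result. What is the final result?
Convert fifty-nine (English words) → 59 (decimal)
Start: 59
59 × 2 = 118
Convert 0b10 (binary) → 2 (decimal)
118 ÷ 2 = 59
59 × 2 = 118
118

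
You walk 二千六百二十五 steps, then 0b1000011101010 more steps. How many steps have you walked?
Convert 二千六百二十五 (Chinese numeral) → 2×1000 + 6×100 + 2×10 + 5 = 2625 (decimal)
Convert 0b1000011101010 (binary) → 4096 + 128 + 64 + 32 + 8 + 2 = 4330 (decimal)
Compute 2625 + 4330 = 6955
6955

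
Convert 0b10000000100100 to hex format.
Convert 0b10000000100100 (binary) → 8192 + 32 + 4 = 8228 (decimal)
Convert 8228 (decimal) → 8228 = 2×4096 + 2×16 + 4 → 0x2024 (hexadecimal)
0x2024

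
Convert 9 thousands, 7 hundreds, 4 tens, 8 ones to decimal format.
Convert 9 thousands, 7 hundreds, 4 tens, 8 ones (place-value notation) → 9×1000 + 7×100 + 4×10 + 8 = 9748 (decimal)
9748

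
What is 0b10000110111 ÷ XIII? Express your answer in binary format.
Convert 0b10000110111 (binary) → 1024 + 32 + 16 + 4 + 2 + 1 = 1079 (decimal)
Convert XIII (Roman numeral) → 10 + 1 + 1 + 1 = 13 (decimal)
Compute 1079 ÷ 13 = 83
Convert 83 (decimal) → 83 = 64 + 16 + 2 + 1 → 0b1010011 (binary)
0b1010011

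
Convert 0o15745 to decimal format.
Convert 0o15745 (octal) → 1×4096 + 5×512 + 7×64 + 4×8 + 5 = 7141 (decimal)
7141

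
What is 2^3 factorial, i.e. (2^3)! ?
Convert 2^3 (power) → 8 (decimal)
Compute 8! = 40320
40320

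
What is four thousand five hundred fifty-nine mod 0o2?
Convert four thousand five hundred fifty-nine (English words) → 4×1000 + 5×100 + 59 = 4559 (decimal)
Convert 0o2 (octal) → 2 (decimal)
Compute 4559 mod 2 = 1
1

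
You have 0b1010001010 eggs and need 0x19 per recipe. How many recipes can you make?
Convert 0b1010001010 (binary) → 512 + 128 + 8 + 2 = 650 (decimal)
Convert 0x19 (hexadecimal) → 1×16 + 9 = 25 (decimal)
Compute 650 ÷ 25 = 26
26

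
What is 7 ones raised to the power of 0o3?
Convert 7 ones (place-value notation) → 7 (decimal)
Convert 0o3 (octal) → 3 (decimal)
Compute 7 ^ 3 = 343
343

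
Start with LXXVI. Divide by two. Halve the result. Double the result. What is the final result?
Convert LXXVI (Roman numeral) → 50 + 10 + 10 + 5 + 1 = 76 (decimal)
Start: 76
Convert two (English words) → 2 (decimal)
76 ÷ 2 = 38
38 ÷ 2 = 19
19 × 2 = 38
38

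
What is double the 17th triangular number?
The 17th triangular number = 17×18/2 = 153
Compute 153 × 2 = 306
306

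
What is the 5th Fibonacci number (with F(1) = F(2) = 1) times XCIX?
Convert the 5th Fibonacci number (with F(1) = F(2) = 1) (Fibonacci index) → 1, 1, 2, 3, 5 → 5 (decimal)
Convert XCIX (Roman numeral) → 90 + 9 = 99 (decimal)
Compute 5 × 99 = 495
495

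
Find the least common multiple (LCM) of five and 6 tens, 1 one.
Convert five (English words) → 5 (decimal)
Convert 6 tens, 1 one (place-value notation) → 6×10 + 1 = 61 (decimal)
Compute lcm(5, 61) = 305
305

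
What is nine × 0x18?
Convert nine (English words) → 9 (decimal)
Convert 0x18 (hexadecimal) → 1×16 + 8 = 24 (decimal)
Compute 9 × 24 = 216
216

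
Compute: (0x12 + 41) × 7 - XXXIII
Convert 0x12 (hexadecimal) → 1×16 + 2 = 18 (decimal)
Convert XXXIII (Roman numeral) → 10 + 10 + 10 + 1 + 1 + 1 = 33 (decimal)
Expression in decimal: (18 + 41) × 7 - 33
Parentheses first: 18 + 41 = 59
Multiply: 59 × 7 = 413
Subtract: 413 - 33 = 380
380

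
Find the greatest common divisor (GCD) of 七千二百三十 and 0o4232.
Convert 七千二百三十 (Chinese numeral) → 7×1000 + 2×100 + 3×10 = 7230 (decimal)
Convert 0o4232 (octal) → 4×512 + 2×64 + 3×8 + 2 = 2202 (decimal)
Compute gcd(7230, 2202) = 6
6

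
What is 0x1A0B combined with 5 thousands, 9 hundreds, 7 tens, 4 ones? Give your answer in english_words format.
Convert 0x1A0B (hexadecimal) → 1×4096 + 10×256 + 11 = 6667 (decimal)
Convert 5 thousands, 9 hundreds, 7 tens, 4 ones (place-value notation) → 5×1000 + 9×100 + 7×10 + 4 = 5974 (decimal)
Compute 6667 + 5974 = 12641
Convert 12641 (decimal) → 12641 = 12×1000 + 6×100 + 41 → twelve thousand six hundred forty-one (English words)
twelve thousand six hundred forty-one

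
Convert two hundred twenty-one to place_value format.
Convert two hundred twenty-one (English words) → 2×100 + 21 = 221 (decimal)
Convert 221 (decimal) → 221 = 2×100 + 2×10 + 1 → 2 hundreds, 2 tens, 1 one (place-value notation)
2 hundreds, 2 tens, 1 one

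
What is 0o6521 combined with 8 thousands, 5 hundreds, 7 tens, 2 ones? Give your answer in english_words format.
Convert 0o6521 (octal) → 6×512 + 5×64 + 2×8 + 1 = 3409 (decimal)
Convert 8 thousands, 5 hundreds, 7 tens, 2 ones (place-value notation) → 8×1000 + 5×100 + 7×10 + 2 = 8572 (decimal)
Compute 3409 + 8572 = 11981
Convert 11981 (decimal) → 11981 = 11×1000 + 9×100 + 81 → eleven thousand nine hundred eighty-one (English words)
eleven thousand nine hundred eighty-one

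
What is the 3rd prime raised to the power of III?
Convert the 3rd prime (prime index) → 5 (decimal)
Convert III (Roman numeral) → 1 + 1 + 1 = 3 (decimal)
Compute 5 ^ 3 = 125
125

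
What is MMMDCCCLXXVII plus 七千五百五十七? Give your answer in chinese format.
Convert MMMDCCCLXXVII (Roman numeral) → 1000 + 1000 + 1000 + 500 + 100 + 100 + 100 + 50 + 10 + 10 + 5 + 1 + 1 = 3877 (decimal)
Convert 七千五百五十七 (Chinese numeral) → 7×1000 + 5×100 + 5×10 + 7 = 7557 (decimal)
Compute 3877 + 7557 = 11434
Convert 11434 (decimal) → 11434 = 1×10000 + 1×1000 + 4×100 + 3×10 + 4 → 一万一千四百三十四 (Chinese numeral)
一万一千四百三十四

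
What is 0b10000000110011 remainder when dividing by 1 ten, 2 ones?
Convert 0b10000000110011 (binary) → 8192 + 32 + 16 + 2 + 1 = 8243 (decimal)
Convert 1 ten, 2 ones (place-value notation) → 1×10 + 2 = 12 (decimal)
Compute 8243 mod 12 = 11
11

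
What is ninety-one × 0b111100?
Convert ninety-one (English words) → 91 (decimal)
Convert 0b111100 (binary) → 32 + 16 + 8 + 4 = 60 (decimal)
Compute 91 × 60 = 5460
5460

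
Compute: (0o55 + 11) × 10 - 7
Convert 0o55 (octal) → 5×8 + 5 = 45 (decimal)
Expression in decimal: (45 + 11) × 10 - 7
Parentheses first: 45 + 11 = 56
Multiply: 56 × 10 = 560
Subtract: 560 - 7 = 553
553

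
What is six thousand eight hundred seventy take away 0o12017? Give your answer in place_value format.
Convert six thousand eight hundred seventy (English words) → 6×1000 + 8×100 + 70 = 6870 (decimal)
Convert 0o12017 (octal) → 1×4096 + 2×512 + 1×8 + 7 = 5135 (decimal)
Compute 6870 - 5135 = 1735
Convert 1735 (decimal) → 1735 = 1×1000 + 7×100 + 3×10 + 5 → 1 thousand, 7 hundreds, 3 tens, 5 ones (place-value notation)
1 thousand, 7 hundreds, 3 tens, 5 ones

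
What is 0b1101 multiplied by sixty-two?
Convert 0b1101 (binary) → 8 + 4 + 1 = 13 (decimal)
Convert sixty-two (English words) → 62 (decimal)
Compute 13 × 62 = 806
806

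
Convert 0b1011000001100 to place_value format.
Convert 0b1011000001100 (binary) → 4096 + 1024 + 512 + 8 + 4 = 5644 (decimal)
Convert 5644 (decimal) → 5644 = 5×1000 + 6×100 + 4×10 + 4 → 5 thousands, 6 hundreds, 4 tens, 4 ones (place-value notation)
5 thousands, 6 hundreds, 4 tens, 4 ones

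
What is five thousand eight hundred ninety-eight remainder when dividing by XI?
Convert five thousand eight hundred ninety-eight (English words) → 5×1000 + 8×100 + 98 = 5898 (decimal)
Convert XI (Roman numeral) → 10 + 1 = 11 (decimal)
Compute 5898 mod 11 = 2
2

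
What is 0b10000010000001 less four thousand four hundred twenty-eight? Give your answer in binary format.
Convert 0b10000010000001 (binary) → 8192 + 128 + 1 = 8321 (decimal)
Convert four thousand four hundred twenty-eight (English words) → 4×1000 + 4×100 + 28 = 4428 (decimal)
Compute 8321 - 4428 = 3893
Convert 3893 (decimal) → 3893 = 2048 + 1024 + 512 + 256 + 32 + 16 + 4 + 1 → 0b111100110101 (binary)
0b111100110101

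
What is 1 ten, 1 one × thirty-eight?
Convert 1 ten, 1 one (place-value notation) → 1×10 + 1 = 11 (decimal)
Convert thirty-eight (English words) → 38 (decimal)
Compute 11 × 38 = 418
418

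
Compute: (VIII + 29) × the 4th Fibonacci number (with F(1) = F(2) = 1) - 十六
Convert VIII (Roman numeral) → 5 + 1 + 1 + 1 = 8 (decimal)
Convert the 4th Fibonacci number (with F(1) = F(2) = 1) (Fibonacci index) → 1, 1, 2, 3 → 3 (decimal)
Convert 十六 (Chinese numeral) → 1×10 + 6 = 16 (decimal)
Expression in decimal: (8 + 29) × 3 - 16
Parentheses first: 8 + 29 = 37
Multiply: 37 × 3 = 111
Subtract: 111 - 16 = 95
95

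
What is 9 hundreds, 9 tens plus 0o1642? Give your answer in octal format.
Convert 9 hundreds, 9 tens (place-value notation) → 9×100 + 9×10 = 990 (decimal)
Convert 0o1642 (octal) → 1×512 + 6×64 + 4×8 + 2 = 930 (decimal)
Compute 990 + 930 = 1920
Convert 1920 (decimal) → 1920 = 3×512 + 6×64 → 0o3600 (octal)
0o3600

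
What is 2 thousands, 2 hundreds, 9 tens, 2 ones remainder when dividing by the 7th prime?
Convert 2 thousands, 2 hundreds, 9 tens, 2 ones (place-value notation) → 2×1000 + 2×100 + 9×10 + 2 = 2292 (decimal)
Convert the 7th prime (prime index) → 17 (decimal)
Compute 2292 mod 17 = 14
14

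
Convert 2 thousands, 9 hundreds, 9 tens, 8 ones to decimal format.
Convert 2 thousands, 9 hundreds, 9 tens, 8 ones (place-value notation) → 2×1000 + 9×100 + 9×10 + 8 = 2998 (decimal)
2998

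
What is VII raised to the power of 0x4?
Convert VII (Roman numeral) → 5 + 1 + 1 = 7 (decimal)
Convert 0x4 (hexadecimal) → 4 (decimal)
Compute 7 ^ 4 = 2401
2401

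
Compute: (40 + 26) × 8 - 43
Parentheses first: 40 + 26 = 66
Multiply: 66 × 8 = 528
Subtract: 528 - 43 = 485
485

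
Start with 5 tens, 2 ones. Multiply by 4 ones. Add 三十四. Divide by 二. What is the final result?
Convert 5 tens, 2 ones (place-value notation) → 5×10 + 2 = 52 (decimal)
Start: 52
Convert 4 ones (place-value notation) → 4 (decimal)
52 × 4 = 208
Convert 三十四 (Chinese numeral) → 3×10 + 4 = 34 (decimal)
208 + 34 = 242
Convert 二 (Chinese numeral) → 2 (decimal)
242 ÷ 2 = 121
121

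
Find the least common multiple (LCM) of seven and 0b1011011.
Convert seven (English words) → 7 (decimal)
Convert 0b1011011 (binary) → 64 + 16 + 8 + 2 + 1 = 91 (decimal)
Compute lcm(7, 91) = 91
91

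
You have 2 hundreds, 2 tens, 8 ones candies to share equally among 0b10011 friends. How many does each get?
Convert 2 hundreds, 2 tens, 8 ones (place-value notation) → 2×100 + 2×10 + 8 = 228 (decimal)
Convert 0b10011 (binary) → 16 + 2 + 1 = 19 (decimal)
Compute 228 ÷ 19 = 12
12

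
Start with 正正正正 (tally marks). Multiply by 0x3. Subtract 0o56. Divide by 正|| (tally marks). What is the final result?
Convert 正正正正 (tally marks) → 5 + 5 + 5 + 5 = 20 (decimal)
Start: 20
Convert 0x3 (hexadecimal) → 3 (decimal)
20 × 3 = 60
Convert 0o56 (octal) → 5×8 + 6 = 46 (decimal)
60 - 46 = 14
Convert 正|| (tally marks) → 5 + 2 = 7 (decimal)
14 ÷ 7 = 2
2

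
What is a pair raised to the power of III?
Convert a pair (colloquial) → 2 (decimal)
Convert III (Roman numeral) → 1 + 1 + 1 = 3 (decimal)
Compute 2 ^ 3 = 8
8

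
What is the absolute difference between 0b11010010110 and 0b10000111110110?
Convert 0b11010010110 (binary) → 1024 + 512 + 128 + 16 + 4 + 2 = 1686 (decimal)
Convert 0b10000111110110 (binary) → 8192 + 256 + 128 + 64 + 32 + 16 + 4 + 2 = 8694 (decimal)
Compute |1686 - 8694| = 7008
7008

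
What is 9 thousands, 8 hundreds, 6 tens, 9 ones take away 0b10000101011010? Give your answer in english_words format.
Convert 9 thousands, 8 hundreds, 6 tens, 9 ones (place-value notation) → 9×1000 + 8×100 + 6×10 + 9 = 9869 (decimal)
Convert 0b10000101011010 (binary) → 8192 + 256 + 64 + 16 + 8 + 2 = 8538 (decimal)
Compute 9869 - 8538 = 1331
Convert 1331 (decimal) → 1331 = 1×1000 + 3×100 + 31 → one thousand three hundred thirty-one (English words)
one thousand three hundred thirty-one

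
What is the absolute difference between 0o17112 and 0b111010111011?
Convert 0o17112 (octal) → 1×4096 + 7×512 + 1×64 + 1×8 + 2 = 7754 (decimal)
Convert 0b111010111011 (binary) → 2048 + 1024 + 512 + 128 + 32 + 16 + 8 + 2 + 1 = 3771 (decimal)
Compute |7754 - 3771| = 3983
3983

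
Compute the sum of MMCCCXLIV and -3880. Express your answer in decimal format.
Convert MMCCCXLIV (Roman numeral) → 1000 + 1000 + 100 + 100 + 100 + 40 + 4 = 2344 (decimal)
Compute 2344 + -3880 = -1536
-1536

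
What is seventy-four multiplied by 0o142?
Convert seventy-four (English words) → 74 (decimal)
Convert 0o142 (octal) → 1×64 + 4×8 + 2 = 98 (decimal)
Compute 74 × 98 = 7252
7252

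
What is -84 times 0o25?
Convert 0o25 (octal) → 2×8 + 5 = 21 (decimal)
Compute -84 × 21 = -1764
-1764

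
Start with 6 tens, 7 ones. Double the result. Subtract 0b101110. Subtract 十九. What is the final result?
Convert 6 tens, 7 ones (place-value notation) → 6×10 + 7 = 67 (decimal)
Start: 67
67 × 2 = 134
Convert 0b101110 (binary) → 32 + 8 + 4 + 2 = 46 (decimal)
134 - 46 = 88
Convert 十九 (Chinese numeral) → 1×10 + 9 = 19 (decimal)
88 - 19 = 69
69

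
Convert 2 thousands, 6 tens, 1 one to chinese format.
Convert 2 thousands, 6 tens, 1 one (place-value notation) → 2×1000 + 6×10 + 1 = 2061 (decimal)
Convert 2061 (decimal) → 2061 = 2×1000 + 6×10 + 1 → 二千零六十一 (Chinese numeral)
二千零六十一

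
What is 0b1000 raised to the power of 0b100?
Convert 0b1000 (binary) → 8 (decimal)
Convert 0b100 (binary) → 4 (decimal)
Compute 8 ^ 4 = 4096
4096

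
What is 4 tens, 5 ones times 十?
Convert 4 tens, 5 ones (place-value notation) → 4×10 + 5 = 45 (decimal)
Convert 十 (Chinese numeral) → 1×10 = 10 (decimal)
Compute 45 × 10 = 450
450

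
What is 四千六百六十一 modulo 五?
Convert 四千六百六十一 (Chinese numeral) → 4×1000 + 6×100 + 6×10 + 1 = 4661 (decimal)
Convert 五 (Chinese numeral) → 5 (decimal)
Compute 4661 mod 5 = 1
1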